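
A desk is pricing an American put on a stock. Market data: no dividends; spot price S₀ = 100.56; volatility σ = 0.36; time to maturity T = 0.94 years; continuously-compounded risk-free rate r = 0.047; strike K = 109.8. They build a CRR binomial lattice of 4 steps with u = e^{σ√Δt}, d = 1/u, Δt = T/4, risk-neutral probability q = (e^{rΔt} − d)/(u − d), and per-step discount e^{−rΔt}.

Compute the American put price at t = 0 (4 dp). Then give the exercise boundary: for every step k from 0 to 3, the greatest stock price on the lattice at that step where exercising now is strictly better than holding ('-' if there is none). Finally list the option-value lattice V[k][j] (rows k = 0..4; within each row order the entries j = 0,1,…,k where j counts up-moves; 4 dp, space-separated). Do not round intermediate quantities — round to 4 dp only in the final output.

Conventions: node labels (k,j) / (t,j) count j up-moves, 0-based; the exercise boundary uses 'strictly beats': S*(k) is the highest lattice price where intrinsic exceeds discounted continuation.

price = 17.8879
boundary = - - 70.9320 84.4566
tree:
17.8879
26.9606 8.7813
38.8680 15.0880 2.3680
50.2268 25.3434 4.6776 0.0000
59.7667 38.8680 9.2400 0.0000 0.0000

params: Δt=0.23500 u=1.19067 d=0.83986 q=0.48814 e^(-rΔt)=0.98902
t_4 payoffs: 59.7667 38.8680 9.2400 0.0000 0.0000
t_3: node(3,0) S=59.5732 payoff=50.2268 vs cont=49.0208 → 50.2268 [stop]  node(3,1) S=84.4566 payoff=25.3434 vs cont=24.1373 → 25.3434 [stop]  node(3,2) S=119.7338 payoff=0.0000 vs cont=4.6776 → 4.6776 [wait]  node(3,3) S=169.7461 payoff=0.0000 vs cont=0.0000 → 0.0000 [wait]  ⇒ S*(3)=84.4566
t_2: node(2,0) S=70.9320 payoff=38.8680 vs cont=37.6619 → 38.8680 [stop]  node(2,1) S=100.5600 payoff=9.2400 vs cont=15.0880 → 15.0880 [wait]  node(2,2) S=142.5635 payoff=0.0000 vs cont=2.3680 → 2.3680 [wait]  ⇒ S*(2)=70.9320
t_1: node(1,0) S=84.4566 payoff=25.3434 vs cont=26.9606 → 26.9606 [wait]  node(1,1) S=119.7338 payoff=0.0000 vs cont=8.7813 → 8.7813 [wait]  ⇒ S*(1)=-
t_0: node(0,0) S=100.5600 payoff=9.2400 vs cont=17.8879 → 17.8879 [wait]  ⇒ S*(0)=-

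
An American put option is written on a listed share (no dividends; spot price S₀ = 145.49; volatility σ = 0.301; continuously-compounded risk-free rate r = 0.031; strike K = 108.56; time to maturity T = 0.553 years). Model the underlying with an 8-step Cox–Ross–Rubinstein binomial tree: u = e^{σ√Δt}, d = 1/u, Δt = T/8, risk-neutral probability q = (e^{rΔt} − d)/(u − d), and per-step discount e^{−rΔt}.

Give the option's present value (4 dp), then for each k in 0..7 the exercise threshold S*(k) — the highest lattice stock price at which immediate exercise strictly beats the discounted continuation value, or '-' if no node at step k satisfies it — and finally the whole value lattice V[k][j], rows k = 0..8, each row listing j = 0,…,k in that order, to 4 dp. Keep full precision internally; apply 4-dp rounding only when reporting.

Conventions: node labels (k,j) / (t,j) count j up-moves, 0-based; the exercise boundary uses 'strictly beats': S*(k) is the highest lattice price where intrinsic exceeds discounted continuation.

price = 1.0374
boundary = - - - - - - 90.4937 97.9462
tree:
1.0374
1.7595 0.3015
2.9412 0.5556 0.0423
4.8294 1.0181 0.0838 0.0000
7.7525 1.8536 0.1659 0.0000 0.0000
12.0803 3.3490 0.3284 0.0000 0.0000 0.0000
18.0663 5.9957 0.6501 0.0000 0.0000 0.0000 0.0000
24.9517 10.6138 1.2869 0.0000 0.0000 0.0000 0.0000 0.0000
31.3133 18.0663 2.5476 0.0000 0.0000 0.0000 0.0000 0.0000 0.0000

params: Δt=0.06913 u=1.08235 d=0.92391 q=0.49377 e^(-rΔt)=0.99786
t_8 payoffs: 31.3133 18.0663 2.5476 0.0000 0.0000 0.0000 0.0000 0.0000 0.0000
t_7: node(7,0) S=83.6083 payoff=24.9517 vs cont=24.7193 → 24.9517 [stop]  node(7,1) S=97.9462 payoff=10.6138 vs cont=10.3814 → 10.6138 [stop]  node(7,2) S=114.7429 payoff=0.0000 vs cont=1.2869 → 1.2869 [wait]  node(7,3) S=134.4200 payoff=0.0000 vs cont=0.0000 → 0.0000 [wait]  node(7,4) S=157.4716 payoff=0.0000 vs cont=0.0000 → 0.0000 [wait]  node(7,5) S=184.4763 payoff=0.0000 vs cont=0.0000 → 0.0000 [wait]  node(7,6) S=216.1119 payoff=0.0000 vs cont=0.0000 → 0.0000 [wait]  node(7,7) S=253.1728 payoff=0.0000 vs cont=0.0000 → 0.0000 [wait]  ⇒ S*(7)=97.9462
t_6: node(6,0) S=90.4937 payoff=18.0663 vs cont=17.8339 → 18.0663 [stop]  node(6,1) S=106.0124 payoff=2.5476 vs cont=5.9957 → 5.9957 [wait]  node(6,2) S=124.1924 payoff=0.0000 vs cont=0.6501 → 0.6501 [wait]  node(6,3) S=145.4900 payoff=0.0000 vs cont=0.0000 → 0.0000 [wait]  node(6,4) S=170.4399 payoff=0.0000 vs cont=0.0000 → 0.0000 [wait]  node(6,5) S=199.6685 payoff=0.0000 vs cont=0.0000 → 0.0000 [wait]  node(6,6) S=233.9095 payoff=0.0000 vs cont=0.0000 → 0.0000 [wait]  ⇒ S*(6)=90.4937
t_5: node(5,0) S=97.9462 payoff=10.6138 vs cont=12.0803 → 12.0803 [wait]  node(5,1) S=114.7429 payoff=0.0000 vs cont=3.3490 → 3.3490 [wait]  node(5,2) S=134.4200 payoff=0.0000 vs cont=0.3284 → 0.3284 [wait]  node(5,3) S=157.4716 payoff=0.0000 vs cont=0.0000 → 0.0000 [wait]  node(5,4) S=184.4763 payoff=0.0000 vs cont=0.0000 → 0.0000 [wait]  node(5,5) S=216.1119 payoff=0.0000 vs cont=0.0000 → 0.0000 [wait]  ⇒ S*(5)=-
t_4: node(4,0) S=106.0124 payoff=2.5476 vs cont=7.7525 → 7.7525 [wait]  node(4,1) S=124.1924 payoff=0.0000 vs cont=1.8536 → 1.8536 [wait]  node(4,2) S=145.4900 payoff=0.0000 vs cont=0.1659 → 0.1659 [wait]  node(4,3) S=170.4399 payoff=0.0000 vs cont=0.0000 → 0.0000 [wait]  node(4,4) S=199.6685 payoff=0.0000 vs cont=0.0000 → 0.0000 [wait]  ⇒ S*(4)=-
t_3: node(3,0) S=114.7429 payoff=0.0000 vs cont=4.8294 → 4.8294 [wait]  node(3,1) S=134.4200 payoff=0.0000 vs cont=1.0181 → 1.0181 [wait]  node(3,2) S=157.4716 payoff=0.0000 vs cont=0.0838 → 0.0838 [wait]  node(3,3) S=184.4763 payoff=0.0000 vs cont=0.0000 → 0.0000 [wait]  ⇒ S*(3)=-
t_2: node(2,0) S=124.1924 payoff=0.0000 vs cont=2.9412 → 2.9412 [wait]  node(2,1) S=145.4900 payoff=0.0000 vs cont=0.5556 → 0.5556 [wait]  node(2,2) S=170.4399 payoff=0.0000 vs cont=0.0423 → 0.0423 [wait]  ⇒ S*(2)=-
t_1: node(1,0) S=134.4200 payoff=0.0000 vs cont=1.7595 → 1.7595 [wait]  node(1,1) S=157.4716 payoff=0.0000 vs cont=0.3015 → 0.3015 [wait]  ⇒ S*(1)=-
t_0: node(0,0) S=145.4900 payoff=0.0000 vs cont=1.0374 → 1.0374 [wait]  ⇒ S*(0)=-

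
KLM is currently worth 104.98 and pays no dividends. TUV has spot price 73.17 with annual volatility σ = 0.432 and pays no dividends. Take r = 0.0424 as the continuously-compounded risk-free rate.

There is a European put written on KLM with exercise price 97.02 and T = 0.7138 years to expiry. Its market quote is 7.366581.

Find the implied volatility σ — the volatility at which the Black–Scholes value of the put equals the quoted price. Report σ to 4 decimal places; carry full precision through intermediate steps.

sigma = 0.3600

At σ = 0.3600 the Black–Scholes value reproduces the quote:
σ√T = 0.36·√0.7138 = 0.304152
d₁ = (ln(S/K) + (r+σ²/2)T) / (σ√T) = (ln(104.98/97.02) + (0.0424+0.36²/2)·0.7138) / 0.304152 = (0.078853 + 0.076519) / 0.304152 = 0.510837
d₂ = d₁ − σ√T = 0.510837 − 0.304152 = 0.206685
e^{−rT} = 0.970188
N(−d₁) = 0.304733,  N(−d₂) = 0.418128
V = K·e^{−rT}·N(−d₂) − S·N(−d₁) = 39.357417 − 31.990835 = 7.366581 (matching the quote); vega is positive throughout, so no other σ reproduces this price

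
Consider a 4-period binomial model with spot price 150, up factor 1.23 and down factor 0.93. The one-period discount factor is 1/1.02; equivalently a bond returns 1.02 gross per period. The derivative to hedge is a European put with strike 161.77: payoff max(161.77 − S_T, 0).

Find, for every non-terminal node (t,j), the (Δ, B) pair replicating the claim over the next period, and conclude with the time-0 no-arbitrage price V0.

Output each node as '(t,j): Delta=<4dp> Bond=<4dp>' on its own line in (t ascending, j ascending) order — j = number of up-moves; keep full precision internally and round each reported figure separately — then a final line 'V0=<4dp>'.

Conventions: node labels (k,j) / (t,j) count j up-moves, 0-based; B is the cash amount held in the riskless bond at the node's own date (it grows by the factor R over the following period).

Under the risk-neutral measure, an up-move has probability p* = (R−d)/(u−d) = 0.3000 and values discount at R = 1.02.
At maturity the claim pays: V(4,0)=49.5622, V(4,1)=13.3661, V(4,2)=0.0000, V(4,3)=0.0000, V(4,4)=0.0000
(3,0): S=120.6536. Δ = (V_up−V_dn)/(S_up−S_dn) = (13.3661−49.5622)/(148.4039−112.2078) = -1.0000. V = [p*·13.3661 + (1−p*)·49.5622]/1.02 = 37.9445. B = V − Δ·S = 158.5980.
(3,1): S=159.5741. Δ = (V_up−V_dn)/(S_up−S_dn) = (0.0000−13.3661)/(196.2761−148.4039) = -0.2792. V = [p*·0.0000 + (1−p*)·13.3661]/1.02 = 9.1728. B = V − Δ·S = 53.7266.
(3,2): S=211.0495. Δ = (V_up−V_dn)/(S_up−S_dn) = (0.0000−0.0000)/(259.5909−196.2761) = 0.0000. V = [p*·0.0000 + (1−p*)·0.0000]/1.02 = 0.0000. B = V − Δ·S = 0.0000.
(3,3): S=279.1300. Δ = (V_up−V_dn)/(S_up−S_dn) = (0.0000−0.0000)/(343.3300−259.5909) = 0.0000. V = [p*·0.0000 + (1−p*)·0.0000]/1.02 = 0.0000. B = V − Δ·S = 0.0000.
(2,0): S=129.7350. Δ = (V_up−V_dn)/(S_up−S_dn) = (9.1728−37.9445)/(159.5741−120.6536) = -0.7392. V = [p*·9.1728 + (1−p*)·37.9445]/1.02 = 28.7382. B = V − Δ·S = 124.6437.
(2,1): S=171.5850. Δ = (V_up−V_dn)/(S_up−S_dn) = (0.0000−9.1728)/(211.0496−159.5741) = -0.1782. V = [p*·0.0000 + (1−p*)·9.1728]/1.02 = 6.2951. B = V − Δ·S = 36.8712.
(2,2): S=226.9350. Δ = (V_up−V_dn)/(S_up−S_dn) = (0.0000−0.0000)/(279.1300−211.0495) = 0.0000. V = [p*·0.0000 + (1−p*)·0.0000]/1.02 = 0.0000. B = V − Δ·S = 0.0000.
(1,0): S=139.5000. Δ = (V_up−V_dn)/(S_up−S_dn) = (6.2951−28.7382)/(171.5850−129.7350) = -0.5363. V = [p*·6.2951 + (1−p*)·28.7382]/1.02 = 21.5738. B = V − Δ·S = 96.3843.
(1,1): S=184.5000. Δ = (V_up−V_dn)/(S_up−S_dn) = (0.0000−6.2951)/(226.9350−171.5850) = -0.1137. V = [p*·0.0000 + (1−p*)·6.2951]/1.02 = 4.3202. B = V − Δ·S = 25.3038.
(0,0): S=150.0000. Δ = (V_up−V_dn)/(S_up−S_dn) = (4.3202−21.5738)/(184.5000−139.5000) = -0.3834. V = [p*·4.3202 + (1−p*)·21.5738]/1.02 = 16.0762. B = V − Δ·S = 73.5884.
Verification: the root portfolio costs Δ(0,0)·S0 + B(0,0) = 16.0762, matching V0.

(0,0): Delta=-0.3834 Bond=73.5884
(1,0): Delta=-0.5363 Bond=96.3843
(1,1): Delta=-0.1137 Bond=25.3038
(2,0): Delta=-0.7392 Bond=124.6437
(2,1): Delta=-0.1782 Bond=36.8712
(2,2): Delta=0.0000 Bond=0.0000
(3,0): Delta=-1.0000 Bond=158.5980
(3,1): Delta=-0.2792 Bond=53.7266
(3,2): Delta=0.0000 Bond=0.0000
(3,3): Delta=0.0000 Bond=0.0000
V0=16.0762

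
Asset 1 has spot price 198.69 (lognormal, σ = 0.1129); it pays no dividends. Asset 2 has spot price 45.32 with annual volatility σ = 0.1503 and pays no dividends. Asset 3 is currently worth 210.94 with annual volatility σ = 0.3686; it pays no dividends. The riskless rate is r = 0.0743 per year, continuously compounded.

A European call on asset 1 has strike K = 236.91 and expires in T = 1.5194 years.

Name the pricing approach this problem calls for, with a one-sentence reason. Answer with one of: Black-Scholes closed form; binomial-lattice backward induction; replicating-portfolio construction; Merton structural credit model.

framework: Black-Scholes closed form

Key observation: everything needed for the exact continuous-time valuation of the European call on asset 1 (strike 236.91) is given, and no feature rules the closed form out.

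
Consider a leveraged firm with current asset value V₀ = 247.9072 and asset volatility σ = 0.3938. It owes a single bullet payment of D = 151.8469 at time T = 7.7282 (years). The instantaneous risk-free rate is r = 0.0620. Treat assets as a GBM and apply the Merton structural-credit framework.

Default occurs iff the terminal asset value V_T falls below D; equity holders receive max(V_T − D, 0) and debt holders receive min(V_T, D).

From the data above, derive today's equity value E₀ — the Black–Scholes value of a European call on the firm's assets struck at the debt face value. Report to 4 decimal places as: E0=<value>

With assets at 247.9072 and a single debt payment of 151.8469 at 7.7282 years:
d₁ = [ln(V₀/D) + (r + σ²/2)T] / (σ√T)
   = [ln(247.9072/151.8469) + (0.0620 + 0.5·0.3938²)·7.7282] / (0.3938·√7.7282)
   = [0.490182 + 1.078387] / 1.094750 = 1.432810
d₂ = d₁ − σ√T = 1.432810 − 1.094750 = 0.338060
N(d₁) = 0.924044,  N(d₂) = 0.632341,  e^(−rT) = 0.619311
E₀ = V₀·N(d₁) − D·e^(−rT)·N(d₂)
   = 247.9072·0.924044 − 151.8469·0.619311·0.632341 = 169.611541

E0=169.6115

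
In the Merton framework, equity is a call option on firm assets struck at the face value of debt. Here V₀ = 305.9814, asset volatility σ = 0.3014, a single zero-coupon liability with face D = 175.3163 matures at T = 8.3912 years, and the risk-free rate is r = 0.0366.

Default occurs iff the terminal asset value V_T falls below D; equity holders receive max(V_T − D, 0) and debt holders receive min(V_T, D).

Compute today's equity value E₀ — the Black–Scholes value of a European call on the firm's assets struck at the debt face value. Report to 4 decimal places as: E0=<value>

With assets at 305.9814 and a single debt payment of 175.3163 at 8.3912 years:
d₁ = [ln(V₀/D) + (r + σ²/2)T] / (σ√T)
   = [ln(305.9814/175.3163) + (0.0366 + 0.5·0.3014²)·8.3912] / (0.3014·√8.3912)
   = [0.556933 + 0.688254] / 0.873083 = 1.426196
d₂ = d₁ − σ√T = 1.426196 − 0.873083 = 0.553114
N(d₁) = 0.923094,  N(d₂) = 0.709907,  e^(−rT) = 0.735564
E₀ = V₀·N(d₁) − D·e^(−rT)·N(d₂)
   = 305.9814·0.923094 − 175.3163·0.735564·0.709907 = 190.902605

E0=190.9026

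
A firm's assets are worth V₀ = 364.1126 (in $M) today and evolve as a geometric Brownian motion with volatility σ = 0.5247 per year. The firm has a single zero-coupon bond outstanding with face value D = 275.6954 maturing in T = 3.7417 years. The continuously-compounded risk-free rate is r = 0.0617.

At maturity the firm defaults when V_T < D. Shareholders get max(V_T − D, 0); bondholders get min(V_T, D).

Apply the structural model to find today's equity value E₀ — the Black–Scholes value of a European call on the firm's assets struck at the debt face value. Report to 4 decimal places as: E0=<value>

Equity is a call on the firm's assets struck at D = 275.6954:
d₁ = [ln(V₀/D) + (r + σ²/2)T] / (σ√T)
   = [ln(364.1126/275.6954) + (0.0617 + 0.5·0.5247²)·3.7417] / (0.5247·√3.7417)
   = [0.278167 + 0.745927] / 1.014952 = 1.009007
d₂ = d₁ − σ√T = 1.009007 − 1.014952 = -0.005946
N(d₁) = 0.843514,  N(d₂) = 0.497628,  e^(−rT) = 0.793848
E₀ = V₀·N(d₁) − D·e^(−rT)·N(d₂)
   = 364.1126·0.843514 − 275.6954·0.793848·0.497628 = 198.223124

E0=198.2231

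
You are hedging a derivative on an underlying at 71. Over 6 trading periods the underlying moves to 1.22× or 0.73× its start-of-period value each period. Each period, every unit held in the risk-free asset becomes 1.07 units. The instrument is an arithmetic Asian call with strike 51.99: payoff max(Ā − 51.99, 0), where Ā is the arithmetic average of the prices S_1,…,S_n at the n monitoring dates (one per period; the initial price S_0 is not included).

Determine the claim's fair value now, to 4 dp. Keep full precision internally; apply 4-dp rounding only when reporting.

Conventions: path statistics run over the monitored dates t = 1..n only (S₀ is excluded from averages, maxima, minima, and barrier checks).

Under the martingale measure an up-move has probability p* = 0.6939; value the claim as the probability-weighted average of per-path payoffs, discounted 6 periods at R = 1.07.
Enumerate all 2^6 = 64 price paths (U = up ×1.22, D = down ×0.73); each path with k up-moves has probability p*^k·(1−p*)^(6−k).
DDDDDD: Ā=27.1521, payoff=0.0000, prob=0.000823
UDDDDD: Ā=45.3774, payoff=0.0000, prob=0.001865
DUDDDD: Ā=39.5791, payoff=0.0000, prob=0.001865
UUDDDD: Ā=66.1459, payoff=14.1559, prob=0.004228
DDUDDD: Ā=35.3463, payoff=0.0000, prob=0.001865
UDUDDD: Ā=59.0719, payoff=7.0819, prob=0.004228
DUUDDD: Ā=53.2736, payoff=1.2836, prob=0.004228
UUUDDD: Ā=89.0326, payoff=37.0426, prob=0.009584
DDDUDD: Ā=32.2564, payoff=0.0000, prob=0.001865
UDDUDD: Ā=53.9079, payoff=1.9179, prob=0.004228
DUDUDD: Ā=48.1096, payoff=0.0000, prob=0.004228
UUDUDD: Ā=80.4023, payoff=28.4123, prob=0.009584
DDUUDD: Ā=43.8768, payoff=0.0000, prob=0.004228
UDUUDD: Ā=73.3284, payoff=21.3384, prob=0.009584
DUUUDD: Ā=67.5300, payoff=15.5400, prob=0.009584
UUUUDD: Ā=112.8584, payoff=60.8684, prob=0.021723
DDDDUD: Ā=30.0007, payoff=0.0000, prob=0.001865
UDDDUD: Ā=50.1382, payoff=0.0000, prob=0.004228
DUDDUD: Ā=44.3399, payoff=0.0000, prob=0.004228
UUDDUD: Ā=74.1022, payoff=22.1122, prob=0.009584
DDUDUD: Ā=40.1071, payoff=0.0000, prob=0.004228
UDUDUD: Ā=67.0283, payoff=15.0383, prob=0.009584
DUUDUD: Ā=61.2299, payoff=9.2399, prob=0.009584
UUUDUD: Ā=102.3295, payoff=50.3395, prob=0.021723
DDDUUD: Ā=37.0172, payoff=0.0000, prob=0.004228
UDDUUD: Ā=61.8643, payoff=9.8743, prob=0.009584
DUDUUD: Ā=56.0659, payoff=4.0759, prob=0.009584
UUDUUD: Ā=93.6993, payoff=41.7093, prob=0.021723
DDUUUD: Ā=51.8332, payoff=0.0000, prob=0.009584
UDUUUD: Ā=86.6253, payoff=34.6353, prob=0.021723
DUUUUD: Ā=80.8270, payoff=28.8370, prob=0.021723
UUUUUD: Ā=135.0807, payoff=83.0907, prob=0.049239
DDDDDU: Ā=28.3541, payoff=0.0000, prob=0.001865
UDDDDU: Ā=47.3863, payoff=0.0000, prob=0.004228
DUDDDU: Ā=41.5880, payoff=0.0000, prob=0.004228
UUDDDU: Ā=69.5032, payoff=17.5132, prob=0.009584
DDUDDU: Ā=37.3552, payoff=0.0000, prob=0.004228
UDUDDU: Ā=62.4292, payoff=10.4392, prob=0.009584
DUUDDU: Ā=56.6309, payoff=4.6409, prob=0.009584
UUUDDU: Ā=94.6434, payoff=42.6534, prob=0.021723
DDDUDU: Ā=34.2653, payoff=0.0000, prob=0.004228
UDDUDU: Ā=57.2652, payoff=5.2752, prob=0.009584
DUDUDU: Ā=51.4669, payoff=0.0000, prob=0.009584
UUDUDU: Ā=86.0132, payoff=34.0232, prob=0.021723
DDUUDU: Ā=47.2341, payoff=0.0000, prob=0.009584
UDUUDU: Ā=78.9392, payoff=26.9492, prob=0.021723
DUUUDU: Ā=73.1409, payoff=21.1509, prob=0.021723
UUUUDU: Ā=122.2354, payoff=70.2454, prob=0.049239
DDDDUU: Ā=32.0096, payoff=0.0000, prob=0.004228
UDDDUU: Ā=53.4955, payoff=1.5055, prob=0.009584
DUDDUU: Ā=47.6972, payoff=0.0000, prob=0.009584
UUDDUU: Ā=79.7131, payoff=27.7231, prob=0.021723
DDUDUU: Ā=43.4644, payoff=0.0000, prob=0.009584
UDUDUU: Ā=72.6391, payoff=20.6491, prob=0.021723
DUUDUU: Ā=66.8408, payoff=14.8508, prob=0.021723
UUUDUU: Ā=111.7065, payoff=59.7165, prob=0.049239
DDDUUU: Ā=40.3745, payoff=0.0000, prob=0.009584
UDDUUU: Ā=67.4751, payoff=15.4851, prob=0.021723
DUDUUU: Ā=61.6768, payoff=9.6868, prob=0.021723
UUDUUU: Ā=103.0763, payoff=51.0863, prob=0.049239
DDUUUU: Ā=57.4440, payoff=5.4540, prob=0.021723
UDUUUU: Ā=96.0023, payoff=44.0123, prob=0.049239
DUUUUU: Ā=90.2040, payoff=38.2140, prob=0.049239
UUUUUU: Ā=150.7519, payoff=98.7619, prob=0.111608
Price = Σ prob·payoff / R^6 = 39.566915 / 1.500730 = 26.3651

price = 26.3651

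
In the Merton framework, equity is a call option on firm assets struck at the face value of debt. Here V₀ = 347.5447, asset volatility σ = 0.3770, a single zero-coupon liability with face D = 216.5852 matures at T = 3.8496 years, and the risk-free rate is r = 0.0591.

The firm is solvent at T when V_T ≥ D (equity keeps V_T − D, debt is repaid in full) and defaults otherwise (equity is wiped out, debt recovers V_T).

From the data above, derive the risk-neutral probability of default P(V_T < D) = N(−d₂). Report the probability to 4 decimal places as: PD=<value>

Apply the equity-as-call identities (strike 216.5852, horizon 3.8496 years):
d₁ = [ln(V₀/D) + (r + σ²/2)T] / (σ√T)
   = [ln(347.5447/216.5852) + (0.0591 + 0.5·0.3770²)·3.8496] / (0.3770·√3.8496)
   = [0.472909 + 0.501081] / 0.739689 = 1.316757
d₂ = d₁ − σ√T = 1.316757 − 0.739689 = 0.577068
risk-neutral PD = N(−d₂) = N(-0.577068) = 0.281947

PD=0.2819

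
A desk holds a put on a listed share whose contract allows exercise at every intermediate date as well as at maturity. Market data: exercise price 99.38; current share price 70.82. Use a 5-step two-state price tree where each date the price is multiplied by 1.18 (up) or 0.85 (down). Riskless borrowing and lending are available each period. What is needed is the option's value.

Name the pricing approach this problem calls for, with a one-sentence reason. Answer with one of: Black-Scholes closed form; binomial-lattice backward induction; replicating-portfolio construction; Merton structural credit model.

Key observation: the defining feature is the embedded early-exercise option across 5 discrete dates on the spot-70.82 tree; pricing the strike-99.38 put means working backward with an exercise test at every node.

framework: binomial-lattice backward induction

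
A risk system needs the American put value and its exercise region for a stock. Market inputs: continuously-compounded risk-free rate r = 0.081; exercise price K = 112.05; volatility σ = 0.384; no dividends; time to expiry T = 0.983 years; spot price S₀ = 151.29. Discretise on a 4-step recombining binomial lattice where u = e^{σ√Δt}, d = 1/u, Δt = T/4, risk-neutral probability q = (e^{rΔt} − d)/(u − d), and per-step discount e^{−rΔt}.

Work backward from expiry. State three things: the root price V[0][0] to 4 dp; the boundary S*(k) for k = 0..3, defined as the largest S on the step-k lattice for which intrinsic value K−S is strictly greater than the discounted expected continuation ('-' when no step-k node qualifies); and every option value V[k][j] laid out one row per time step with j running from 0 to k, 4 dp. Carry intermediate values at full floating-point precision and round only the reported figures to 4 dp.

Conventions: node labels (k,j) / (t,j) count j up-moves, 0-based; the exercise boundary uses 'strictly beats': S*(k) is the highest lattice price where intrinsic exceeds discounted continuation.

Δt=0.24575, u=1.20969, d=0.82666, q=0.50504, disc=e^(-rΔt)=0.98029
k=4 terminal: V=max(K-S,0) → 41.3988 8.6633 0.0000 0.0000 0.0000
k=3: j=0 S=85.4657 intr=26.5843 cont=24.3759 V=26.5843[EX]; j=1 S=125.0655 intr=0.0000 cont=4.2034 V=4.2034[hold]; j=2 S=183.0134 intr=0.0000 cont=0.0000 V=0.0000[hold]; j=3 S=267.8110 intr=0.0000 cont=0.0000 V=0.0000[hold]  S*(3)=85.4657
k=2: j=0 S=103.3867 intr=8.6633 cont=14.9798 V=14.9798[hold]; j=1 S=151.2900 intr=0.0000 cont=2.0395 V=2.0395[hold]; j=2 S=221.3888 intr=0.0000 cont=0.0000 V=0.0000[hold]  S*(2)=-
k=1: j=0 S=125.0655 intr=0.0000 cont=8.2780 V=8.2780[hold]; j=1 S=183.0134 intr=0.0000 cont=0.9896 V=0.9896[hold]  S*(1)=-
k=0: j=0 S=151.2900 intr=0.0000 cont=4.5064 V=4.5064[hold]  S*(0)=-

price = 4.5064
boundary = - - - 85.4657
tree:
4.5064
8.2780 0.9896
14.9798 2.0395 0.0000
26.5843 4.2034 0.0000 0.0000
41.3988 8.6633 0.0000 0.0000 0.0000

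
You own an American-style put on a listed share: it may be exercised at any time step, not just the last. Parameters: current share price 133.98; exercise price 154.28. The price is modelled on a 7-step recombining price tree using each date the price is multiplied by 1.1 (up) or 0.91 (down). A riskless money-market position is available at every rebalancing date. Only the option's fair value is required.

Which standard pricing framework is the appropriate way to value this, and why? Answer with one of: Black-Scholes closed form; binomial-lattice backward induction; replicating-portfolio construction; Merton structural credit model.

Key observation: the defining feature is the embedded early-exercise option across 7 discrete dates on the spot-133.98 tree; pricing the strike-154.28 put means working backward with an exercise test at every node.

framework: binomial-lattice backward induction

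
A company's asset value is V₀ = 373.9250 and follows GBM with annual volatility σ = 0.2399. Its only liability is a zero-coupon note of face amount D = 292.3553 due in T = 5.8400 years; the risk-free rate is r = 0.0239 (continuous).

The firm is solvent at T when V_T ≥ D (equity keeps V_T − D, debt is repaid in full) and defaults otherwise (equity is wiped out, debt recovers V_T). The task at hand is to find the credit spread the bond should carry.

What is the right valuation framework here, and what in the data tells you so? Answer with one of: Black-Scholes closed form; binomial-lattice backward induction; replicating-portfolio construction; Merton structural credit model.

framework: Merton structural credit model

Key observation: with the firm-asset dynamics (V₀ = 373.9250) and a single zero-coupon liability of face 292.3553 given, debt value, spread, and default probability all derive from the option view of the balance sheet.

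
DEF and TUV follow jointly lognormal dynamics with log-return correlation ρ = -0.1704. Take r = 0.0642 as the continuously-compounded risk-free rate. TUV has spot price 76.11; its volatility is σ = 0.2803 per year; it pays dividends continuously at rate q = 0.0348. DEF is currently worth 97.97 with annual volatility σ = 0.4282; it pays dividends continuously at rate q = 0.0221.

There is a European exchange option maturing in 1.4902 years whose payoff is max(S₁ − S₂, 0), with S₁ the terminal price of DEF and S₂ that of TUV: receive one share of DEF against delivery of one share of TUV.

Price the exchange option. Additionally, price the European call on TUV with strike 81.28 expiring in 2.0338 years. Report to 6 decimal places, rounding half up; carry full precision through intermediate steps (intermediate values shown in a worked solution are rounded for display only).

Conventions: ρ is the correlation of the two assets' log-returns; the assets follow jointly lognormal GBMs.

σ_eff = √(σ₁² + σ₂² − 2ρσ₁σ₂) = √(0.4282² + 0.2803² − 2·-0.1704·0.4282·0.2803) = 0.550298
d₁ = (ln(S₁/S₂) + (q₂ − q₁ + σ_eff²/2)T) / (σ_eff√T) = (ln(97.97/76.11) + (0.0348 − 0.0221 + 0.151414)·1.4902) / 0.671769 = 0.739903
d₂ = d₁ − σ_eff√T = 0.739903 − 0.671769 = 0.068134
N(d₁) = 0.770321,  N(d₂) = 0.527161
V = S₁·e^{−q₁T}·N(d₁) − S₂·e^{−q₂T}·N(d₂) = 73.023361 − 38.094522 = 34.928840
[vanilla: TUV call K=81.28]
σ√T = 0.2803·√2.0338 = 0.399740
d₁ = (ln(S/K) + (r−q+σ²/2)T) / (σ√T) = (ln(76.11/81.28) + (0.0642−0.0348+0.2803²/2)·2.0338) / 0.399740 = (-0.065720 + 0.139690) / 0.399740 = 0.185044
d₂ = d₁ − σ√T = 0.185044 − 0.399740 = -0.214696
e^{−rT} = 0.877595
e^{−qT} = 0.931670
N(d₁) = 0.573403,  N(d₂) = 0.415002
price = S·e^{−qT}·N(d₁) − K·e^{−rT}·N(d₂) = 40.659652 − 29.602491 = 11.057161

exchange price = 34.928840
price(TUV call K=81.28) = 11.057161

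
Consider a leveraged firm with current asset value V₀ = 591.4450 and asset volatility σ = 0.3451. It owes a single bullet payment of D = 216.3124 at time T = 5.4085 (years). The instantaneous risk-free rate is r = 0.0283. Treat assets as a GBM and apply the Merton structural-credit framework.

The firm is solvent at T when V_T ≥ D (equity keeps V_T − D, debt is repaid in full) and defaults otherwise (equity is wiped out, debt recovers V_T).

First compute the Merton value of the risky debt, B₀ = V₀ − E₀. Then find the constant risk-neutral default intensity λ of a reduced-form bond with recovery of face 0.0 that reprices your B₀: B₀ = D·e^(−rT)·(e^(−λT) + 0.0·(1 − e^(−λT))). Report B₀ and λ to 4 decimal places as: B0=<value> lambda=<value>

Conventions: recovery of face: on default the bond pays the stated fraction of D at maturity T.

B0=177.2627 lambda=0.0085

Work the structural quantities from V₀ = 591.4450 against face 216.3124:
d₁ = [ln(V₀/D) + (r + σ²/2)T] / (σ√T)
   = [ln(591.4450/216.3124) + (0.0283 + 0.5·0.3451²)·5.4085] / (0.3451·√5.4085)
   = [1.005845 + 0.475121] / 0.802571 = 1.845277
d₂ = d₁ − σ√T = 1.845277 − 0.802571 = 1.042706
N(d₁) = 0.967501,  N(d₂) = 0.851458,  e^(−rT) = 0.858078
E₀ = V₀·N(d₁) − D·e^(−rT)·N(d₂)
   = 591.4450·0.967501 − 216.3124·0.858078·0.851458 = 414.182332
B₀ = V₀ − E₀ = 591.4450 − 414.182332 = 177.262668
e^(−λT) = (B₀·e^(rT)/D − 0)/(1 − 0) = (177.2627·1.165396/216.3124 − 0)/1 = 0.95501303
λ = −ln(0.95501303)/5.4085 = 0.008511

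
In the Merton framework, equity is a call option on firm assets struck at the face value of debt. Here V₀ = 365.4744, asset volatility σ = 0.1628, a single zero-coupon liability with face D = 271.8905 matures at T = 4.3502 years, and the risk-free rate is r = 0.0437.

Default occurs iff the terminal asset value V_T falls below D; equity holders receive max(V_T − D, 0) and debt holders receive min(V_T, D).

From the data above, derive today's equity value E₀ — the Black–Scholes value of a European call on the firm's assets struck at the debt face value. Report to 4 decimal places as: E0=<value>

E0=143.9536

Apply the equity-as-call identities (strike 271.8905, horizon 4.3502 years):
d₁ = [ln(V₀/D) + (r + σ²/2)T] / (σ√T)
   = [ln(365.4744/271.8905) + (0.0437 + 0.5·0.1628²)·4.3502] / (0.1628·√4.3502)
   = [0.295797 + 0.247752] / 0.339554 = 1.600773
d₂ = d₁ − σ√T = 1.600773 − 0.339554 = 1.261219
N(d₁) = 0.945286,  N(d₂) = 0.896385,  e^(−rT) = 0.826873
E₀ = V₀·N(d₁) − D·e^(−rT)·N(d₂)
   = 365.4744·0.945286 − 271.8905·0.826873·0.896385 = 143.953592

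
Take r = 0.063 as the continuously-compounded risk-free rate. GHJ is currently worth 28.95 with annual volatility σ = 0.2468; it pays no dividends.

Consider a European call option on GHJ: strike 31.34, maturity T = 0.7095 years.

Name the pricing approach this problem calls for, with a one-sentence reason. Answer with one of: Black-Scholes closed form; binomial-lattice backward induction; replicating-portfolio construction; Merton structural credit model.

framework: Black-Scholes closed form

Key observation: a European-exercise option on GHJ struck at 31.34 — a GBM underlying with constant parameters — admits an analytic price: the data contain no early exercise, no discrete tree, no debt structure.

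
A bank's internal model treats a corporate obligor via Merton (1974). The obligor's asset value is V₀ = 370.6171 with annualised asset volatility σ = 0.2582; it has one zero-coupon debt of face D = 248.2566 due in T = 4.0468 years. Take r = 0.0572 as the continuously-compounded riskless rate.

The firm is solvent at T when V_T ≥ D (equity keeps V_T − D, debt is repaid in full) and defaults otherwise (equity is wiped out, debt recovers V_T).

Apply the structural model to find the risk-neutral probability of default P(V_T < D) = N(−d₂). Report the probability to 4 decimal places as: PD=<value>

PD=0.1692

Work the structural quantities from V₀ = 370.6171 against face 248.2566:
d₁ = [ln(V₀/D) + (r + σ²/2)T] / (σ√T)
   = [ln(370.6171/248.2566) + (0.0572 + 0.5·0.2582²)·4.0468] / (0.2582·√4.0468)
   = [0.400707 + 0.366371] / 0.519412 = 1.476820
d₂ = d₁ − σ√T = 1.476820 − 0.519412 = 0.957407
risk-neutral PD = N(−d₂) = N(-0.957407) = 0.169181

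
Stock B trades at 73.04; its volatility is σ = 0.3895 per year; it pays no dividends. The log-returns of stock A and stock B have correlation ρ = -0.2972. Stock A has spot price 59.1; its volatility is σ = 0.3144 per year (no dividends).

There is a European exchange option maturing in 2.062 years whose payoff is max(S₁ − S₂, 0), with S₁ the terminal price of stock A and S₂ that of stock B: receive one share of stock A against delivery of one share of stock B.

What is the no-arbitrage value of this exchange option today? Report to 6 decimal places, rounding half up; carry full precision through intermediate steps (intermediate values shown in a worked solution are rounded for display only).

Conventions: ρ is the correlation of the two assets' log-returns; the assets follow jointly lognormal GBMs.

exchange price = 14.628466

σ_eff = √(σ₁² + σ₂² − 2ρσ₁σ₂) = √(0.3144² + 0.3895² − 2·-0.2972·0.3144·0.3895) = 0.568636
d₁ = (ln(S₁/S₂) + (q₂ − q₁ + σ_eff²/2)T) / (σ_eff√T) = (ln(59.1/73.04) + (0.0 − 0.0 + 0.161674)·2.062) / 0.816543 = 0.148914
d₂ = d₁ − σ_eff√T = 0.148914 − 0.816543 = -0.667629
N(d₁) = 0.559189,  N(d₂) = 0.252185
V = S₁·e^{−q₁T}·N(d₁) − S₂·e^{−q₂T}·N(d₂) = 33.048083 − 18.419617 = 14.628466
Key observation: no risk-free rate is needed — with the second asset as numeraire the exchange option is a call on the ratio S₁/S₂, and r cancels out of the value.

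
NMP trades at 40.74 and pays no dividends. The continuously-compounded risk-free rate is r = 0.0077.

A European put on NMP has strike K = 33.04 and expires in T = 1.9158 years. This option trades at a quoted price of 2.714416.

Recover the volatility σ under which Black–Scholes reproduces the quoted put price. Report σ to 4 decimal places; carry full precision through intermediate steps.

sigma = 0.2963

At σ = 0.2963 the Black–Scholes value reproduces the quote:
σ√T = 0.2963·√1.9158 = 0.410116
d₁ = (ln(S/K) + (r+σ²/2)T) / (σ√T) = (ln(40.74/33.04) + (0.0077+0.2963²/2)·1.9158) / 0.410116 = (0.209491 + 0.098849) / 0.410116 = 0.751838
d₂ = d₁ − σ√T = 0.751838 − 0.410116 = 0.341722
e^{−rT} = 0.985357
N(−d₁) = 0.226074,  N(−d₂) = 0.366280
V = K·e^{−rT}·N(−d₂) − S·N(−d₁) = 11.924684 − 9.210268 = 2.714416 (equal to the quote); since ∂V/∂σ > 0 for all σ, the implied volatility is unique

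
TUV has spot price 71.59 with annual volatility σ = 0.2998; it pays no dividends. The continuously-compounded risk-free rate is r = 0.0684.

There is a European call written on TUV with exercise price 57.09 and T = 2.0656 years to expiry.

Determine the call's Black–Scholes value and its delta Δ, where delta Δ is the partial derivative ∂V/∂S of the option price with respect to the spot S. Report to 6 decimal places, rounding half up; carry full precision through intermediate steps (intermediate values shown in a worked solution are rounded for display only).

price = 24.789871
Δ = 0.857378

σ√T = 0.2998·√2.0656 = 0.430878
d₁ = (ln(S/K) + (r+σ²/2)T) / (σ√T) = (ln(71.59/57.09) + (0.0684+0.2998²/2)·2.0656) / 0.430878 = (0.226326 + 0.234115) / 0.430878 = 1.068611
d₂ = d₁ − σ√T = 1.068611 − 0.430878 = 0.637733
e^{−rT} = 0.868240
N(d₁) = 0.857378,  N(d₂) = 0.738176
Call price V = S·N(d₁) − K·e^{−rT}·N(d₂) = 61.379662 − 36.589790 = 24.789871
Δ = N(d₁) = 0.857378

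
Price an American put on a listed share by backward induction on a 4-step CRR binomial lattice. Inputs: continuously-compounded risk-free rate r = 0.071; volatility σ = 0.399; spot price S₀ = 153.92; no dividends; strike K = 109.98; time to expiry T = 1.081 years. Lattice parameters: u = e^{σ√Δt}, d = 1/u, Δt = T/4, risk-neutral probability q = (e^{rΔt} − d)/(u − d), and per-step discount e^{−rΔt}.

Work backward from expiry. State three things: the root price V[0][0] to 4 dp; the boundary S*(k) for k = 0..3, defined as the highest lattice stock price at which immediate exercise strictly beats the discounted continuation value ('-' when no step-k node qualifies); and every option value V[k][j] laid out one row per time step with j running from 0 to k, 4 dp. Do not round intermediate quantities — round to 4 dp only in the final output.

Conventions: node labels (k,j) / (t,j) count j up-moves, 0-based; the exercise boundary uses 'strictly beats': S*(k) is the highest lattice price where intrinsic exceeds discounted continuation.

price = 4.8096
boundary = - - - 82.6129
tree:
4.8096
8.7100 1.0140
15.5685 2.0455 0.0000
27.3671 4.1265 0.0000 0.0000
42.8425 8.3247 0.0000 0.0000 0.0000

Δt=0.27025  u=1.23050  d=0.81268  q=0.49470  discount=0.98100
step 4 (expiry): payoffs max(K−S,0) = 42.8425 8.3247 0.0000 0.0000 0.0000
step 3: (k=3,j=0): S=82.6129, K−S=27.3671, hold=25.2770 ⇒ V=27.3671 exercise | (k=3,j=1): S=125.0871, K−S=0.0000, hold=4.1265 ⇒ V=4.1265 continue | (k=3,j=2): S=189.3989, K−S=0.0000, hold=0.0000 ⇒ V=0.0000 continue | (k=3,j=3): S=286.7757, K−S=0.0000, hold=0.0000 ⇒ V=0.0000 continue  boundary S*=82.6129
step 2: (k=2,j=0): S=101.6553, K−S=8.3247, hold=15.5685 ⇒ V=15.5685 continue | (k=2,j=1): S=153.9200, K−S=0.0000, hold=2.0455 ⇒ V=2.0455 continue | (k=2,j=2): S=233.0558, K−S=0.0000, hold=0.0000 ⇒ V=0.0000 continue  boundary S*=-
step 1: (k=1,j=0): S=125.0871, K−S=0.0000, hold=8.7100 ⇒ V=8.7100 continue | (k=1,j=1): S=189.3989, K−S=0.0000, hold=1.0140 ⇒ V=1.0140 continue  boundary S*=-
step 0: (k=0,j=0): S=153.9200, K−S=0.0000, hold=4.8096 ⇒ V=4.8096 continue  boundary S*=-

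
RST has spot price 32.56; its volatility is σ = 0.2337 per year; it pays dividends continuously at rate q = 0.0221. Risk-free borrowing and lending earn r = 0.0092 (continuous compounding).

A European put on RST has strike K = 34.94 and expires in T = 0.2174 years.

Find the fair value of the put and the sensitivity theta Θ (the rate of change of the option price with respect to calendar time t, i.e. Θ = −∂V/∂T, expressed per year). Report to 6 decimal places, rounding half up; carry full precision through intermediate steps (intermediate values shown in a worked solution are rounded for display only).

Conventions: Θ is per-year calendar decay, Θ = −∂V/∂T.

σ√T = 0.2337·√0.2174 = 0.108965
d₁ = (ln(S/K) + (r−q+σ²/2)T) / (σ√T) = (ln(32.56/34.94) + (0.0092−0.0221+0.2337²/2)·0.2174) / 0.108965 = (-0.070548 + 0.003132) / 0.108965 = -0.618687
d₂ = d₁ − σ√T = -0.618687 − 0.108965 = -0.727653
e^{−rT} = 0.998002
e^{−qT} = 0.995207
N(−d₁) = 0.731939,  N(−d₂) = 0.766587
Put price V = K·e^{−rT}·N(−d₂) − S·e^{−qT}·N(−d₁) = 26.731029 − 23.717702 = 3.013327
φ(d₁) = (1/√(2π))·e^{−d₁²/2} = 0.329452
Θ = −S·e^{−qT}·φ(d₁)·σ/(2√T) − q·S·e^{−qT}·N(−d₁) + r·K·e^{−rT}·N(−d₂) = −2.675399 − 0.524161 + 0.245925 = -2.953634

price = 3.013327
Θ = -2.953634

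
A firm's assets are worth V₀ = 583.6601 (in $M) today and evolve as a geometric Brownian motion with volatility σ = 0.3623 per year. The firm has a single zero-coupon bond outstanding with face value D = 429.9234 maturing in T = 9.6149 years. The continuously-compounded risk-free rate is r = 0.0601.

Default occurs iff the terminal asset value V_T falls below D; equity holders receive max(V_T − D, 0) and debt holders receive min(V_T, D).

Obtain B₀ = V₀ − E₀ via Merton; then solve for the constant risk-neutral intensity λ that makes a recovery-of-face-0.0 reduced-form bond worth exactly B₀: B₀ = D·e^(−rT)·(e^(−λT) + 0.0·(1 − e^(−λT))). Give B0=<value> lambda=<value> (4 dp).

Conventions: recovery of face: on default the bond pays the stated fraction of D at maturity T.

B0=193.8941 lambda=0.0227

With assets at 583.6601 and a single debt payment of 429.9234 at 9.6149 years:
d₁ = [ln(V₀/D) + (r + σ²/2)T] / (σ√T)
   = [ln(583.6601/429.9234) + (0.0601 + 0.5·0.3623²)·9.6149] / (0.3623·√9.6149)
   = [0.305712 + 1.208888] / 1.123416 = 1.348208
d₂ = d₁ − σ√T = 1.348208 − 1.123416 = 0.224792
N(d₁) = 0.911204,  N(d₂) = 0.588930,  e^(−rT) = 0.561100
E₀ = V₀·N(d₁) − D·e^(−rT)·N(d₂)
   = 583.6601·0.911204 − 429.9234·0.561100·0.588930 = 389.766038
B₀ = V₀ − E₀ = 583.6601 − 389.766038 = 193.894062
e^(−λT) = (B₀·e^(rT)/D − 0)/(1 − 0) = (193.8941·1.782212/429.9234 − 0)/1 = 0.80377216
λ = −ln(0.80377216)/9.6149 = 0.022719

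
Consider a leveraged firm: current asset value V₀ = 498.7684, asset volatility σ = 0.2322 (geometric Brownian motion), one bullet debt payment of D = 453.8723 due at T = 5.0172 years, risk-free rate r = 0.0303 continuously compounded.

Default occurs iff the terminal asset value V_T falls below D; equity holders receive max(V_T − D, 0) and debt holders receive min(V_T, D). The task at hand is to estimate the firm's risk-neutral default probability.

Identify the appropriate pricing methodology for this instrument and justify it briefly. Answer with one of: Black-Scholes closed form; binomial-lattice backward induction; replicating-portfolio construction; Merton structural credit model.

Key observation: assets follow a GBM and default happens iff V_T < 453.8723; valuing claims on that split (equity as a call, risky debt as the residual) is the structural model's definition.

framework: Merton structural credit model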